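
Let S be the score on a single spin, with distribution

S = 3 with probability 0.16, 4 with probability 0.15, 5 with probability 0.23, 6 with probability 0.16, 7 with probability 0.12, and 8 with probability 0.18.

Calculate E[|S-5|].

1.41

E[|S-5|] = Σ |s-5|·P(S=s)
 = 2·0.16 + 1·0.15 + 0·0.23 + 1·0.16 + 2·0.12 + 3·0.18
 = 0.32 + 0.15 + 0 + 0.16 + 0.24 + 0.54
 = 1.41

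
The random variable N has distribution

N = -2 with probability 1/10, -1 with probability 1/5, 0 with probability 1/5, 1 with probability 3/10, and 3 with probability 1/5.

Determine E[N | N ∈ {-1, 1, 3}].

1

P(N ∈ {-1, 1, 3}) = 1/5 + 3/10 + 1/5 = 7/10.
E[N | N ∈ {-1, 1, 3}] = [(-1)·1/5 + 1·3/10 + 3·1/5] / (7/10)
 = 7/10 / (7/10)
 = 1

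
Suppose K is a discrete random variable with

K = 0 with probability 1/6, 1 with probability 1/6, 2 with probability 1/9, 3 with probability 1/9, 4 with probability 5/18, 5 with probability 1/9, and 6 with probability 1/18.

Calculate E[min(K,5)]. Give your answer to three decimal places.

E[min(K,5)] = Σ min(k,5)·P(K=k)
 = 0·1/6 + 1·1/6 + 2·1/9 + 3·1/9 + 4·5/18 + 5·1/9 + 5·1/18
 = 0 + 1/6 + 2/9 + 1/3 + 10/9 + 5/9 + 5/18
 = 8/3

2.667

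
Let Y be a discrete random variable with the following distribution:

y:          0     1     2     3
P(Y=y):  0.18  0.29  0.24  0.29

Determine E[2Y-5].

-1.72

E[2Y-5] = Σ (2y-5)·P(Y=y)
 = (-5)·0.18 + (-3)·0.29 + (-1)·0.24 + 1·0.29
 = (-0.9) + (-0.87) + (-0.24) + 0.29
 = -1.72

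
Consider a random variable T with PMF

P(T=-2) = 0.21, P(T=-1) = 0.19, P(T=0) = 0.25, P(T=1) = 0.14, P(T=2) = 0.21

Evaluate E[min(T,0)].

-0.61

E[min(T,0)] = Σ min(t,0)·P(T=t)
 = (-2)·0.21 + (-1)·0.19 + 0·0.25 + 0·0.14 + 0·0.21
 = (-0.42) + (-0.19) + 0 + 0 + 0
 = -0.61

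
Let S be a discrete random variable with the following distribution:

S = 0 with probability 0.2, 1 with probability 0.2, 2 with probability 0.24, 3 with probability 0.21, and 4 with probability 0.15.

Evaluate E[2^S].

5.64

E[2^S] = Σ 2^s·P(S=s)
 = 1·0.2 + 2·0.2 + 4·0.24 + 8·0.21 + 16·0.15
 = 0.2 + 0.4 + 0.96 + 1.68 + 2.4
 = 5.64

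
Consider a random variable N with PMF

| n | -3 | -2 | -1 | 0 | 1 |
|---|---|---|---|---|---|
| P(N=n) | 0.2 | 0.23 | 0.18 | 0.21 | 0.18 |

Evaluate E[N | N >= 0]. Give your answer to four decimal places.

0.4615

P(N >= 0) = 0.21 + 0.18 = 0.39.
E[N | N >= 0] = [0·0.21 + 1·0.18] / 0.39
 = 0.18 / 0.39
 = 6/13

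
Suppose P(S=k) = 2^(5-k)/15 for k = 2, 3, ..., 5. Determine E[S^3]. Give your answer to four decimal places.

E[S^3] = Σ s^3·P(S=s)
 = 8·8/15 + 27·4/15 + 64·2/15 + 125·1/15
 = 64/15 + 36/5 + 128/15 + 25/3
 = 85/3

28.3333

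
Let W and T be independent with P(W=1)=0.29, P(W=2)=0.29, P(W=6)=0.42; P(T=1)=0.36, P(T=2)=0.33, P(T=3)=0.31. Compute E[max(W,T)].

3.7554

E[max(W,T)] = Σ_w Σ_t max(w,t) · P(W=w)P(T=t)
 = 1·0.1044 + 2·0.0957 + 3·0.0899 + 2·0.1044 + 2·0.0957 + 3·0.0899 + 6·0.1512 + 6·0.1386 + 6·0.1302
 = 0.1044 + 0.1914 + 0.2697 + 0.2088 + 0.1914 + 0.2697 + 0.9072 + 0.8316 + 0.7812
 = 3.7554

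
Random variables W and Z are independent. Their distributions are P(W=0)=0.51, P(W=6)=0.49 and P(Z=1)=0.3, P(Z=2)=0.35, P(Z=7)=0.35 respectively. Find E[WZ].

10.143

E[WZ] = Σ_w Σ_z wz · P(W=w)P(Z=z)
 = 0·0.153 + 0·0.1785 + 0·0.1785 + 6·0.147 + 12·0.1715 + 42·0.1715
 = 0 + 0 + 0 + 0.882 + 2.058 + 7.203
 = 10.143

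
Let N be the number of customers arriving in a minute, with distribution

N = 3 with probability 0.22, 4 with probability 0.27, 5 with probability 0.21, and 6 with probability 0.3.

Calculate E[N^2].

22.35

E[N^2] = Σ n^2·P(N=n)
 = 9·0.22 + 16·0.27 + 25·0.21 + 36·0.3
 = 1.98 + 4.32 + 5.25 + 10.8
 = 22.35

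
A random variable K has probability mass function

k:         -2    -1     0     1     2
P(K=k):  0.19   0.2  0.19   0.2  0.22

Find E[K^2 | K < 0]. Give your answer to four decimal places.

2.4615

P(K < 0) = 0.19 + 0.2 = 0.39.
E[K^2 | K < 0] = [4·0.19 + 1·0.2] / 0.39
 = 0.96 / 0.39
 = 32/13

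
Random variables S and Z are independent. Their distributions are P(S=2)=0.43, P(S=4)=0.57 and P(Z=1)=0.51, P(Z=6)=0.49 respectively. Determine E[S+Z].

6.59

E[S+Z] = Σ_s Σ_z (s+z) · P(S=s)P(Z=z)
 = 3·0.2193 + 8·0.2107 + 5·0.2907 + 10·0.2793
 = 0.6579 + 1.6856 + 1.4535 + 2.793
 = 6.59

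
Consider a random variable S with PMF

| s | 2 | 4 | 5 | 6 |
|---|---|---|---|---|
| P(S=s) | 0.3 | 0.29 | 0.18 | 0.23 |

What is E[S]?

E[S] = Σ s·P(S=s)
 = 2·0.3 + 4·0.29 + 5·0.18 + 6·0.23
 = 0.6 + 1.16 + 0.9 + 1.38
 = 4.04

4.04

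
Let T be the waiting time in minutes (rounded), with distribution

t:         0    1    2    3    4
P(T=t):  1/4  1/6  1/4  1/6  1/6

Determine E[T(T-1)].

3.5

E[T(T-1)] = Σ t(t-1)·P(T=t)
 = 0·1/4 + 0·1/6 + 2·1/4 + 6·1/6 + 12·1/6
 = 0 + 0 + 1/2 + 1 + 2
 = 7/2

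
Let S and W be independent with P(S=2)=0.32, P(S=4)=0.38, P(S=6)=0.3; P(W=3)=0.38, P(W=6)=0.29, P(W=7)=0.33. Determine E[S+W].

E[S+W] = Σ_s Σ_w (s+w) · P(S=s)P(W=w)
 = 5·0.1216 + 8·0.0928 + 9·0.1056 + 7·0.1444 + 10·0.1102 + 11·0.1254 + 9·0.114 + 12·0.087 + 13·0.099
 = 0.608 + 0.7424 + 0.9504 + 1.0108 + 1.102 + 1.3794 + 1.026 + 1.044 + 1.287
 = 9.15

9.15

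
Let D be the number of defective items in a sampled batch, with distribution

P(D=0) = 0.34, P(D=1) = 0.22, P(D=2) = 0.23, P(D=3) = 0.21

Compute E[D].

E[D] = Σ d·P(D=d)
 = 0·0.34 + 1·0.22 + 2·0.23 + 3·0.21
 = 0 + 0.22 + 0.46 + 0.63
 = 1.31

1.31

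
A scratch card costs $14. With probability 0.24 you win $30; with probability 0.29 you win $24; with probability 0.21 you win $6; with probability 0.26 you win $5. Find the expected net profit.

E[payout] = 30·0.24 + 24·0.29 + 6·0.21 + 5·0.26
 = 7.2 + 6.96 + 1.26 + 1.3
 = 16.72
Net = 16.72 - 14 = 2.72

2.72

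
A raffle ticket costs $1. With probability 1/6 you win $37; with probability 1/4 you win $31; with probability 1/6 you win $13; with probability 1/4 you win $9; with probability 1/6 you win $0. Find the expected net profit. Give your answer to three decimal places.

E[payout] = 37·1/6 + 31·1/4 + 13·1/6 + 9·1/4 + 0·1/6
 = 37/6 + 31/4 + 13/6 + 9/4 + 0
 = 55/3
Net = 55/3 - 1 = 52/3

17.333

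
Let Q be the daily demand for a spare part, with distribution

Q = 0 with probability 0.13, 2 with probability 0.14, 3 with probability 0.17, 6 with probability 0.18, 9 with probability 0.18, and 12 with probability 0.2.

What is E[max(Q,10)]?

10.4

E[max(Q,10)] = Σ max(q,10)·P(Q=q)
 = 10·0.13 + 10·0.14 + 10·0.17 + 10·0.18 + 10·0.18 + 12·0.2
 = 1.3 + 1.4 + 1.7 + 1.8 + 1.8 + 2.4
 = 10.4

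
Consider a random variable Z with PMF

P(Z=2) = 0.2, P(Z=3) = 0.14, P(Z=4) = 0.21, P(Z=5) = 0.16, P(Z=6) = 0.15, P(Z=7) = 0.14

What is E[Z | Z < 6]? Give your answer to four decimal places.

3.4648

P(Z < 6) = 0.2 + 0.14 + 0.21 + 0.16 = 0.71.
E[Z | Z < 6] = [2·0.2 + 3·0.14 + 4·0.21 + 5·0.16] / 0.71
 = 2.46 / 0.71
 = 246/71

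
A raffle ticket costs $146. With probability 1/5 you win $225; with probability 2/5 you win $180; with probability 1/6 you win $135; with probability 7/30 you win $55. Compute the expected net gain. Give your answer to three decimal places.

E[payout] = 225·1/5 + 180·2/5 + 135·1/6 + 55·7/30
 = 45 + 72 + 45/2 + 77/6
 = 457/3
Net = 457/3 - 146 = 19/3

6.333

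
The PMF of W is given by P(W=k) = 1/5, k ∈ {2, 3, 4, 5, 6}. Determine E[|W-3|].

E[|W-3|] = Σ |w-3|·P(W=w)
 = 1·1/5 + 0·1/5 + 1·1/5 + 2·1/5 + 3·1/5
 = 1/5 + 0 + 1/5 + 2/5 + 3/5
 = 7/5

1.4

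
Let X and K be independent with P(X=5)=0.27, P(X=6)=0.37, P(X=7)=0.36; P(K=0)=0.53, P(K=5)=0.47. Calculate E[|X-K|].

E[|X-K|] = Σ_x Σ_k |x-k| · P(X=x)P(K=k)
 = 5·0.1431 + 0·0.1269 + 6·0.1961 + 1·0.1739 + 7·0.1908 + 2·0.1692
 = 0.7155 + 0 + 1.1766 + 0.1739 + 1.3356 + 0.3384
 = 3.74

3.74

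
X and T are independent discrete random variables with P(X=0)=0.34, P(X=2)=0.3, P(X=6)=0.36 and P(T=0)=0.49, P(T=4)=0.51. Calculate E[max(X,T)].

3.7596

E[max(X,T)] = Σ_x Σ_t max(x,t) · P(X=x)P(T=t)
 = 0·0.1666 + 4·0.1734 + 2·0.147 + 4·0.153 + 6·0.1764 + 6·0.1836
 = 0 + 0.6936 + 0.294 + 0.612 + 1.0584 + 1.1016
 = 3.7596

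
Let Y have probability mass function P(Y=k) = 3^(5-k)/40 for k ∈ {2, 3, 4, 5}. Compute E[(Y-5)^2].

E[(Y-5)^2] = Σ (y-5)^2·P(Y=y)
 = 9·27/40 + 4·9/40 + 1·3/40 + 0·1/40
 = 243/40 + 9/10 + 3/40 + 0
 = 141/20

7.05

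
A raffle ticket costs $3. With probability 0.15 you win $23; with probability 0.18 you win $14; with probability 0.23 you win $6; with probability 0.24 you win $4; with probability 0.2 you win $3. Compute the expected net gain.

E[payout] = 23·0.15 + 14·0.18 + 6·0.23 + 4·0.24 + 3·0.2
 = 3.45 + 2.52 + 1.38 + 0.96 + 0.6
 = 8.91
Net = 8.91 - 3 = 5.91

5.91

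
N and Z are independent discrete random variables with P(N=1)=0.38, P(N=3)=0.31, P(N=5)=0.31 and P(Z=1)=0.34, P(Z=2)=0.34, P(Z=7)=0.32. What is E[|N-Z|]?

E[|N-Z|] = Σ_n Σ_z |n-z| · P(N=n)P(Z=z)
 = 0·0.1292 + 1·0.1292 + 6·0.1216 + 2·0.1054 + 1·0.1054 + 4·0.0992 + 4·0.1054 + 3·0.1054 + 2·0.0992
 = 0 + 0.1292 + 0.7296 + 0.2108 + 0.1054 + 0.3968 + 0.4216 + 0.3162 + 0.1984
 = 2.508

2.508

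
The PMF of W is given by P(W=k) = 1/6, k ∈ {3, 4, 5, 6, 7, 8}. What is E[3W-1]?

15.5

E[3W-1] = Σ (3w-1)·P(W=w)
 = 8·1/6 + 11·1/6 + 14·1/6 + 17·1/6 + 20·1/6 + 23·1/6
 = 4/3 + 11/6 + 7/3 + 17/6 + 10/3 + 23/6
 = 31/2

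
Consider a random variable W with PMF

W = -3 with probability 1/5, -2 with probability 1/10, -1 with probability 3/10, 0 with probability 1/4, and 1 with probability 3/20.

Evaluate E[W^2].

2.65

E[W^2] = Σ w^2·P(W=w)
 = 9·1/5 + 4·1/10 + 1·3/10 + 0·1/4 + 1·3/20
 = 9/5 + 2/5 + 3/10 + 0 + 3/20
 = 53/20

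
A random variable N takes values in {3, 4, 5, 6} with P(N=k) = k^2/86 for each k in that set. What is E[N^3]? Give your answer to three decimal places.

141.488

E[N^3] = Σ n^3·P(N=n)
 = 27·9/86 + 64·8/43 + 125·25/86 + 216·18/43
 = 243/86 + 512/43 + 3125/86 + 3888/43
 = 6084/43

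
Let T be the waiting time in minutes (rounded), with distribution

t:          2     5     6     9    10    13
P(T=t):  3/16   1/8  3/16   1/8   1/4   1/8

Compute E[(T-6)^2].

14.375

E[(T-6)^2] = Σ (t-6)^2·P(T=t)
 = 16·3/16 + 1·1/8 + 0·3/16 + 9·1/8 + 16·1/4 + 49·1/8
 = 3 + 1/8 + 0 + 9/8 + 4 + 49/8
 = 115/8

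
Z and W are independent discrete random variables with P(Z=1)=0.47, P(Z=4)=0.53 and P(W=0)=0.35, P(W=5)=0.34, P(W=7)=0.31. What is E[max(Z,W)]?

E[max(Z,W)] = Σ_z Σ_w max(z,w) · P(Z=z)P(W=w)
 = 1·0.1645 + 5·0.1598 + 7·0.1457 + 4·0.1855 + 5·0.1802 + 7·0.1643
 = 0.1645 + 0.799 + 1.0199 + 0.742 + 0.901 + 1.1501
 = 4.7765

4.7765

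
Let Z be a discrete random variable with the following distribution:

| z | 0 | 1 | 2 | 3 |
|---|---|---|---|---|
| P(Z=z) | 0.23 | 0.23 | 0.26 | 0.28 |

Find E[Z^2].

3.79

E[Z^2] = Σ z^2·P(Z=z)
 = 0·0.23 + 1·0.23 + 4·0.26 + 9·0.28
 = 0 + 0.23 + 1.04 + 2.52
 = 3.79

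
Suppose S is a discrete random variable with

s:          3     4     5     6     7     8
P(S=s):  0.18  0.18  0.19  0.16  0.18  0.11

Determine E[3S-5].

E[3S-5] = Σ (3s-5)·P(S=s)
 = 4·0.18 + 7·0.18 + 10·0.19 + 13·0.16 + 16·0.18 + 19·0.11
 = 0.72 + 1.26 + 1.9 + 2.08 + 2.88 + 2.09
 = 10.93

10.93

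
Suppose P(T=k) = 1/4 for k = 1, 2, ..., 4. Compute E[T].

E[T] = Σ t·P(T=t)
 = 1·1/4 + 2·1/4 + 3·1/4 + 4·1/4
 = 1/4 + 1/2 + 3/4 + 1
 = 5/2

2.5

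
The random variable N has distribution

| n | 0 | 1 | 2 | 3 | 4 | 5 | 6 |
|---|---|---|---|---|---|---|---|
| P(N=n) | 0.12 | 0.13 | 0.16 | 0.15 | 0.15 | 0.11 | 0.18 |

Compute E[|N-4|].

1.81

E[|N-4|] = Σ |n-4|·P(N=n)
 = 4·0.12 + 3·0.13 + 2·0.16 + 1·0.15 + 0·0.15 + 1·0.11 + 2·0.18
 = 0.48 + 0.39 + 0.32 + 0.15 + 0 + 0.11 + 0.36
 = 1.81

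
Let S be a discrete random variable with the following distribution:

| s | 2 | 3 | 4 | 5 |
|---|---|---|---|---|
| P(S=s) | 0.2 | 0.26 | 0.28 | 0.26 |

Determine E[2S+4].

E[2S+4] = Σ (2s+4)·P(S=s)
 = 8·0.2 + 10·0.26 + 12·0.28 + 14·0.26
 = 1.6 + 2.6 + 3.36 + 3.64
 = 11.2

11.2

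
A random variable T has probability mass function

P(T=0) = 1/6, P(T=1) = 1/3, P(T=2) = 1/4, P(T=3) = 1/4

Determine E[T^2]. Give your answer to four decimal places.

E[T^2] = Σ t^2·P(T=t)
 = 0·1/6 + 1·1/3 + 4·1/4 + 9·1/4
 = 0 + 1/3 + 1 + 9/4
 = 43/12

3.5833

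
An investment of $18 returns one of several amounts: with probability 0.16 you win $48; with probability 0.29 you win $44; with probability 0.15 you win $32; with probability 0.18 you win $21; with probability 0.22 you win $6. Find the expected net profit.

E[payout] = 48·0.16 + 44·0.29 + 32·0.15 + 21·0.18 + 6·0.22
 = 7.68 + 12.76 + 4.8 + 3.78 + 1.32
 = 30.34
Net = 30.34 - 18 = 12.34

12.34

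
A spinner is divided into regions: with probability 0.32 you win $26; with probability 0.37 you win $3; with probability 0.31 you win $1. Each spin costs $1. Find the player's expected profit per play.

8.74

E[payout] = 26·0.32 + 3·0.37 + 1·0.31
 = 8.32 + 1.11 + 0.31
 = 9.74
Net = 9.74 - 1 = 8.74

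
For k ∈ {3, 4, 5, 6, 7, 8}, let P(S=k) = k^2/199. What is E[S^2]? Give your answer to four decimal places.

43.9950

E[S^2] = Σ s^2·P(S=s)
 = 9·9/199 + 16·16/199 + 25·25/199 + 36·36/199 + 49·49/199 + 64·64/199
 = 81/199 + 256/199 + 625/199 + 1296/199 + 2401/199 + 4096/199
 = 8755/199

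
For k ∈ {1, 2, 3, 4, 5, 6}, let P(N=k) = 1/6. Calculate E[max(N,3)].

4

E[max(N,3)] = Σ max(n,3)·P(N=n)
 = 3·1/6 + 3·1/6 + 3·1/6 + 4·1/6 + 5·1/6 + 6·1/6
 = 1/2 + 1/2 + 1/2 + 2/3 + 5/6 + 1
 = 4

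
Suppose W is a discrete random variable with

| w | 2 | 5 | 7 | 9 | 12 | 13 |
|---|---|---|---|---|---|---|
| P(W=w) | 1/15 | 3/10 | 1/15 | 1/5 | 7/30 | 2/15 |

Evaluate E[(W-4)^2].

E[(W-4)^2] = Σ (w-4)^2·P(W=w)
 = 4·1/15 + 1·3/10 + 9·1/15 + 25·1/5 + 64·7/30 + 81·2/15
 = 4/15 + 3/10 + 3/5 + 5 + 224/15 + 54/5
 = 319/10

31.9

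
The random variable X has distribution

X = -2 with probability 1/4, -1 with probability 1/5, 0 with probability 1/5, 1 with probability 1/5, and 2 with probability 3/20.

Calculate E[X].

E[X] = Σ x·P(X=x)
 = (-2)·1/4 + (-1)·1/5 + 0·1/5 + 1·1/5 + 2·3/20
 = (-1/2) + (-1/5) + 0 + 1/5 + 3/10
 = -1/5

-0.2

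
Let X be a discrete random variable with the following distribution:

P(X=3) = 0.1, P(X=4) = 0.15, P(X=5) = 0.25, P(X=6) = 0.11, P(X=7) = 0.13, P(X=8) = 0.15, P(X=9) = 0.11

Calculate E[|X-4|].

E[|X-4|] = Σ |x-4|·P(X=x)
 = 1·0.1 + 0·0.15 + 1·0.25 + 2·0.11 + 3·0.13 + 4·0.15 + 5·0.11
 = 0.1 + 0 + 0.25 + 0.22 + 0.39 + 0.6 + 0.55
 = 2.11

2.11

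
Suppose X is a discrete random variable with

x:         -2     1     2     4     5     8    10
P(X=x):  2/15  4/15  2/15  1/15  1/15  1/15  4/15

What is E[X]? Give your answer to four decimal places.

4.0667

E[X] = Σ x·P(X=x)
 = (-2)·2/15 + 1·4/15 + 2·2/15 + 4·1/15 + 5·1/15 + 8·1/15 + 10·4/15
 = (-4/15) + 4/15 + 4/15 + 4/15 + 1/3 + 8/15 + 8/3
 = 61/15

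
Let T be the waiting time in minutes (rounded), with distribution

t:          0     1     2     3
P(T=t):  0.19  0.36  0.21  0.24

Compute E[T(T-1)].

E[T(T-1)] = Σ t(t-1)·P(T=t)
 = 0·0.19 + 0·0.36 + 2·0.21 + 6·0.24
 = 0 + 0 + 0.42 + 1.44
 = 1.86

1.86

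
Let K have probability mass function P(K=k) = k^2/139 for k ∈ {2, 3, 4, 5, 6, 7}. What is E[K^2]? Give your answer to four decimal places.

33.6331

E[K^2] = Σ k^2·P(K=k)
 = 4·4/139 + 9·9/139 + 16·16/139 + 25·25/139 + 36·36/139 + 49·49/139
 = 16/139 + 81/139 + 256/139 + 625/139 + 1296/139 + 2401/139
 = 4675/139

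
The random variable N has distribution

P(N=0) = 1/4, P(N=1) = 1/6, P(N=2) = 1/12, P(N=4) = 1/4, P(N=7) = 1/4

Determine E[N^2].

E[N^2] = Σ n^2·P(N=n)
 = 0·1/4 + 1·1/6 + 4·1/12 + 16·1/4 + 49·1/4
 = 0 + 1/6 + 1/3 + 4 + 49/4
 = 67/4

16.75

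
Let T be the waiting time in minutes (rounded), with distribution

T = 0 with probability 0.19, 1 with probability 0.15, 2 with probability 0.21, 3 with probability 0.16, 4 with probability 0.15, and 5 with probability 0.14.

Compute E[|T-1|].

1.73

E[|T-1|] = Σ |t-1|·P(T=t)
 = 1·0.19 + 0·0.15 + 1·0.21 + 2·0.16 + 3·0.15 + 4·0.14
 = 0.19 + 0 + 0.21 + 0.32 + 0.45 + 0.56
 = 1.73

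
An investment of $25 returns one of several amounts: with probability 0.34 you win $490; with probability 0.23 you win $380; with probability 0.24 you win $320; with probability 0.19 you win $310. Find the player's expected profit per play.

364.7

E[payout] = 490·0.34 + 380·0.23 + 320·0.24 + 310·0.19
 = 166.6 + 87.4 + 76.8 + 58.9
 = 389.7
Net = 389.7 - 25 = 364.7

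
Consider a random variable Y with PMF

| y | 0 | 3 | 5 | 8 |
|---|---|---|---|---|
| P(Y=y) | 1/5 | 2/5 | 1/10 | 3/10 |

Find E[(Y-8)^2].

23.7

E[(Y-8)^2] = Σ (y-8)^2·P(Y=y)
 = 64·1/5 + 25·2/5 + 9·1/10 + 0·3/10
 = 64/5 + 10 + 9/10 + 0
 = 237/10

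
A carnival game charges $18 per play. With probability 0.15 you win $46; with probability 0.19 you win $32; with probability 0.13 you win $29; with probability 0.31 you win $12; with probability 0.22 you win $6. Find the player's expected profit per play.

3.79

E[payout] = 46·0.15 + 32·0.19 + 29·0.13 + 12·0.31 + 6·0.22
 = 6.9 + 6.08 + 3.77 + 3.72 + 1.32
 = 21.79
Net = 21.79 - 18 = 3.79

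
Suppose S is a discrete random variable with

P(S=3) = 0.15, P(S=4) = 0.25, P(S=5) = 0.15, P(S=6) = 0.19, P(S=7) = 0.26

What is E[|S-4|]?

E[|S-4|] = Σ |s-4|·P(S=s)
 = 1·0.15 + 0·0.25 + 1·0.15 + 2·0.19 + 3·0.26
 = 0.15 + 0 + 0.15 + 0.38 + 0.78
 = 1.46

1.46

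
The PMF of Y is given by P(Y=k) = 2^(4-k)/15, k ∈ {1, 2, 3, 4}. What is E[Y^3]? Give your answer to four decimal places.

10.5333

E[Y^3] = Σ y^3·P(Y=y)
 = 1·8/15 + 8·4/15 + 27·2/15 + 64·1/15
 = 8/15 + 32/15 + 18/5 + 64/15
 = 158/15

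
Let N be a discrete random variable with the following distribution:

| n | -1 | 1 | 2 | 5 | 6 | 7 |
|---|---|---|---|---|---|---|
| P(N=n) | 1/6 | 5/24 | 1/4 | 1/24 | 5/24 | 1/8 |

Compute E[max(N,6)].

6.125

E[max(N,6)] = Σ max(n,6)·P(N=n)
 = 6·1/6 + 6·5/24 + 6·1/4 + 6·1/24 + 6·5/24 + 7·1/8
 = 1 + 5/4 + 3/2 + 1/4 + 5/4 + 7/8
 = 49/8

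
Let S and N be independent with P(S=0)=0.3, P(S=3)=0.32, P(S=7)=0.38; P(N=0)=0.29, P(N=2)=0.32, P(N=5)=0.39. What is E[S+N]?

E[S+N] = Σ_s Σ_n (s+n) · P(S=s)P(N=n)
 = 0·0.087 + 2·0.096 + 5·0.117 + 3·0.0928 + 5·0.1024 + 8·0.1248 + 7·0.1102 + 9·0.1216 + 12·0.1482
 = 0 + 0.192 + 0.585 + 0.2784 + 0.512 + 0.9984 + 0.7714 + 1.0944 + 1.7784
 = 6.21

6.21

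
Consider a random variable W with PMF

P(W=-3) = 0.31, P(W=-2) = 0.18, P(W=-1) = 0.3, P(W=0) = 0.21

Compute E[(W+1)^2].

1.63

E[(W+1)^2] = Σ (w+1)^2·P(W=w)
 = 4·0.31 + 1·0.18 + 0·0.3 + 1·0.21
 = 1.24 + 0.18 + 0 + 0.21
 = 1.63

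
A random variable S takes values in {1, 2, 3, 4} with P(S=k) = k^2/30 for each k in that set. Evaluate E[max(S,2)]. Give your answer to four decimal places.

3.3667

E[max(S,2)] = Σ max(s,2)·P(S=s)
 = 2·1/30 + 2·2/15 + 3·3/10 + 4·8/15
 = 1/15 + 4/15 + 9/10 + 32/15
 = 101/30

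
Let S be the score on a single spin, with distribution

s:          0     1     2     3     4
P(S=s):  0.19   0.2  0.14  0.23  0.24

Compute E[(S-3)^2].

E[(S-3)^2] = Σ (s-3)^2·P(S=s)
 = 9·0.19 + 4·0.2 + 1·0.14 + 0·0.23 + 1·0.24
 = 1.71 + 0.8 + 0.14 + 0 + 0.24
 = 2.89

2.89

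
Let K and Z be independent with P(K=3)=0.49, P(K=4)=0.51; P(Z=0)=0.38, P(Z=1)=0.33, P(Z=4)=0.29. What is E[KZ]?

E[KZ] = Σ_k Σ_z kz · P(K=k)P(Z=z)
 = 0·0.1862 + 3·0.1617 + 12·0.1421 + 0·0.1938 + 4·0.1683 + 16·0.1479
 = 0 + 0.4851 + 1.7052 + 0 + 0.6732 + 2.3664
 = 5.2299

5.2299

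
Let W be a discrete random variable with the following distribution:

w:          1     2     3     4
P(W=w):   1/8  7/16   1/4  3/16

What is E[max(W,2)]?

E[max(W,2)] = Σ max(w,2)·P(W=w)
 = 2·1/8 + 2·7/16 + 3·1/4 + 4·3/16
 = 1/4 + 7/8 + 3/4 + 3/4
 = 21/8

2.625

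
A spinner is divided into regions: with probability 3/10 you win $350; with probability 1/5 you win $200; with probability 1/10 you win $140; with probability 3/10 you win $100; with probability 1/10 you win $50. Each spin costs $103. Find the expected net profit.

91

E[payout] = 350·3/10 + 200·1/5 + 140·1/10 + 100·3/10 + 50·1/10
 = 105 + 40 + 14 + 30 + 5
 = 194
Net = 194 - 103 = 91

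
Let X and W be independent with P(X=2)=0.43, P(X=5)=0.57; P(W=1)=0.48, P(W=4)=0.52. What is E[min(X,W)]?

2.1128

E[min(X,W)] = Σ_x Σ_w min(x,w) · P(X=x)P(W=w)
 = 1·0.2064 + 2·0.2236 + 1·0.2736 + 4·0.2964
 = 0.2064 + 0.4472 + 0.2736 + 1.1856
 = 2.1128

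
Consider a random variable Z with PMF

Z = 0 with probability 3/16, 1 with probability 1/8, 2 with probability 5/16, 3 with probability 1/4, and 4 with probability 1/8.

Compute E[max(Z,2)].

E[max(Z,2)] = Σ max(z,2)·P(Z=z)
 = 2·3/16 + 2·1/8 + 2·5/16 + 3·1/4 + 4·1/8
 = 3/8 + 1/4 + 5/8 + 3/4 + 1/2
 = 5/2

2.5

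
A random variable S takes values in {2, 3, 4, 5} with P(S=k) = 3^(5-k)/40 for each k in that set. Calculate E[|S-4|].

1.6

E[|S-4|] = Σ |s-4|·P(S=s)
 = 2·27/40 + 1·9/40 + 0·3/40 + 1·1/40
 = 27/20 + 9/40 + 0 + 1/40
 = 8/5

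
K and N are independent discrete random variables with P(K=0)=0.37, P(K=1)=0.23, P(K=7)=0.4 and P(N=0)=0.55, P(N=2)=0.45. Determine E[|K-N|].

E[|K-N|] = Σ_k Σ_n |k-n| · P(K=k)P(N=n)
 = 0·0.2035 + 2·0.1665 + 1·0.1265 + 1·0.1035 + 7·0.22 + 5·0.18
 = 0 + 0.333 + 0.1265 + 0.1035 + 1.54 + 0.9
 = 3.003

3.003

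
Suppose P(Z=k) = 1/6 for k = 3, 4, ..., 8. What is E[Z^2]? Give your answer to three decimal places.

33.167

E[Z^2] = Σ z^2·P(Z=z)
 = 9·1/6 + 16·1/6 + 25·1/6 + 36·1/6 + 49·1/6 + 64·1/6
 = 3/2 + 8/3 + 25/6 + 6 + 49/6 + 32/3
 = 199/6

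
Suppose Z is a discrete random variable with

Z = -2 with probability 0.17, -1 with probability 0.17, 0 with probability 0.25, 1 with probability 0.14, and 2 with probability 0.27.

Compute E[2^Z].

1.7375

E[2^Z] = Σ 2^z·P(Z=z)
 = 0.25·0.17 + 0.5·0.17 + 1·0.25 + 2·0.14 + 4·0.27
 = 0.0425 + 0.085 + 0.25 + 0.28 + 1.08
 = 1.7375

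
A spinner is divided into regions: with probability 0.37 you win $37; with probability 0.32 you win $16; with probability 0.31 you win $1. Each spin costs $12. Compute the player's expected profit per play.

7.12

E[payout] = 37·0.37 + 16·0.32 + 1·0.31
 = 13.69 + 5.12 + 0.31
 = 19.12
Net = 19.12 - 12 = 7.12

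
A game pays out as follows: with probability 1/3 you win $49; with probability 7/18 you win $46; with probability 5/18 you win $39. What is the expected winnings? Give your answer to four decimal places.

E[payout] = 49·1/3 + 46·7/18 + 39·5/18
 = 49/3 + 161/9 + 65/6
 = 811/18

45.0556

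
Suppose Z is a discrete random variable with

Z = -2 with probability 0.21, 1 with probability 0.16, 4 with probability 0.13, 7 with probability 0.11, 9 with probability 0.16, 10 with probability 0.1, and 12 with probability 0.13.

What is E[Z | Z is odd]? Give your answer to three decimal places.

5.512

P(Z is odd) = 0.16 + 0.11 + 0.16 = 0.43.
E[Z | Z is odd] = [1·0.16 + 7·0.11 + 9·0.16] / 0.43
 = 2.37 / 0.43
 = 237/43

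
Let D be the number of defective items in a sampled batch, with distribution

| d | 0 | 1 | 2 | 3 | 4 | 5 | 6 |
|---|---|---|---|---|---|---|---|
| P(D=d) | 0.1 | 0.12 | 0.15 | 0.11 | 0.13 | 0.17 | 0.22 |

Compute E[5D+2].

19.2

E[5D+2] = Σ (5d+2)·P(D=d)
 = 2·0.1 + 7·0.12 + 12·0.15 + 17·0.11 + 22·0.13 + 27·0.17 + 32·0.22
 = 0.2 + 0.84 + 1.8 + 1.87 + 2.86 + 4.59 + 7.04
 = 19.2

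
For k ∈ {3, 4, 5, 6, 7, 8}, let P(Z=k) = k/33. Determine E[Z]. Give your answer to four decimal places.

E[Z] = Σ z·P(Z=z)
 = 3·1/11 + 4·4/33 + 5·5/33 + 6·2/11 + 7·7/33 + 8·8/33
 = 3/11 + 16/33 + 25/33 + 12/11 + 49/33 + 64/33
 = 199/33

6.0303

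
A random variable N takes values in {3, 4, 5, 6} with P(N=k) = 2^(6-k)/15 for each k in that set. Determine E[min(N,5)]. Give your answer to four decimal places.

3.6667

E[min(N,5)] = Σ min(n,5)·P(N=n)
 = 3·8/15 + 4·4/15 + 5·2/15 + 5·1/15
 = 8/5 + 16/15 + 2/3 + 1/3
 = 11/3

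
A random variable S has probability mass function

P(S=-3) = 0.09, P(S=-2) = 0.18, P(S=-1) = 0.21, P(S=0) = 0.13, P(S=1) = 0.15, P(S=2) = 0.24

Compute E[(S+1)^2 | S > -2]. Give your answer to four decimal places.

3.9589

P(S > -2) = 0.21 + 0.13 + 0.15 + 0.24 = 0.73.
E[(S+1)^2 | S > -2] = [0·0.21 + 1·0.13 + 4·0.15 + 9·0.24] / 0.73
 = 2.89 / 0.73
 = 289/73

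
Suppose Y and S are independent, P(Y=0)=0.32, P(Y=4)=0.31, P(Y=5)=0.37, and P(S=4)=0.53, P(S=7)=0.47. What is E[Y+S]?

E[Y+S] = Σ_y Σ_s (y+s) · P(Y=y)P(S=s)
 = 4·0.1696 + 7·0.1504 + 8·0.1643 + 11·0.1457 + 9·0.1961 + 12·0.1739
 = 0.6784 + 1.0528 + 1.3144 + 1.6027 + 1.7649 + 2.0868
 = 8.5

8.5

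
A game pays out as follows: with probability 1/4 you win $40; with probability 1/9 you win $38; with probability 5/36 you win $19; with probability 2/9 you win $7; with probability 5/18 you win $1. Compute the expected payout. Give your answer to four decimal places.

E[payout] = 40·1/4 + 38·1/9 + 19·5/36 + 7·2/9 + 1·5/18
 = 10 + 38/9 + 95/36 + 14/9 + 5/18
 = 673/36

18.6944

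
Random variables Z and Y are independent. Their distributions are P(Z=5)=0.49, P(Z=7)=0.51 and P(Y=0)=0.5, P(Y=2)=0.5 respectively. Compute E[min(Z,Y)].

E[min(Z,Y)] = Σ_z Σ_y min(z,y) · P(Z=z)P(Y=y)
 = 0·0.245 + 2·0.245 + 0·0.255 + 2·0.255
 = 0 + 0.49 + 0 + 0.51
 = 1

1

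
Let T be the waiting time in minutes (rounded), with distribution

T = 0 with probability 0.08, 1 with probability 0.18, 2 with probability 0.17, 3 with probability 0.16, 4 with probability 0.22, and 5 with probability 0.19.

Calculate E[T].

E[T] = Σ t·P(T=t)
 = 0·0.08 + 1·0.18 + 2·0.17 + 3·0.16 + 4·0.22 + 5·0.19
 = 0 + 0.18 + 0.34 + 0.48 + 0.88 + 0.95
 = 2.83

2.83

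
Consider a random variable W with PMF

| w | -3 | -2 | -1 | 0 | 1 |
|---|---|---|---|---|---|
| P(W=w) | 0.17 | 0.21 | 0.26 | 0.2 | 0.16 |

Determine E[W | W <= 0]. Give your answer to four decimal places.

P(W <= 0) = 0.17 + 0.21 + 0.26 + 0.2 = 0.84.
E[W | W <= 0] = [(-3)·0.17 + (-2)·0.21 + (-1)·0.26 + 0·0.2] / 0.84
 = -1.19 / 0.84
 = -17/12

-1.4167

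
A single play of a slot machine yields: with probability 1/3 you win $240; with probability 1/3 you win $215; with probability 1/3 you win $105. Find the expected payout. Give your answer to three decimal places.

E[payout] = 240·1/3 + 215·1/3 + 105·1/3
 = 80 + 215/3 + 35
 = 560/3

186.667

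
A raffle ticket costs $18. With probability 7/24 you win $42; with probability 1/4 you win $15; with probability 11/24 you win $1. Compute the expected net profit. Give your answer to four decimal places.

E[payout] = 42·7/24 + 15·1/4 + 1·11/24
 = 49/4 + 15/4 + 11/24
 = 395/24
Net = 395/24 - 18 = -37/24

-1.5417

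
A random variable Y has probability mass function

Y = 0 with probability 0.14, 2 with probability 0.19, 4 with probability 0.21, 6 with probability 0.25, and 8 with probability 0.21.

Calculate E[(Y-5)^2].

7.56

E[(Y-5)^2] = Σ (y-5)^2·P(Y=y)
 = 25·0.14 + 9·0.19 + 1·0.21 + 1·0.25 + 9·0.21
 = 3.5 + 1.71 + 0.21 + 0.25 + 1.89
 = 7.56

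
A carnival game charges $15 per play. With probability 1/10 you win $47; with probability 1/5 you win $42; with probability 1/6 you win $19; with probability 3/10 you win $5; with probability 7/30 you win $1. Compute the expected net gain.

E[payout] = 47·1/10 + 42·1/5 + 19·1/6 + 5·3/10 + 1·7/30
 = 47/10 + 42/5 + 19/6 + 3/2 + 7/30
 = 18
Net = 18 - 15 = 3

3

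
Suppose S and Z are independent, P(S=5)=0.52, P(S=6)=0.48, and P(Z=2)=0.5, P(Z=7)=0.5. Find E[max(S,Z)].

E[max(S,Z)] = Σ_s Σ_z max(s,z) · P(S=s)P(Z=z)
 = 5·0.26 + 7·0.26 + 6·0.24 + 7·0.24
 = 1.3 + 1.82 + 1.44 + 1.68
 = 6.24

6.24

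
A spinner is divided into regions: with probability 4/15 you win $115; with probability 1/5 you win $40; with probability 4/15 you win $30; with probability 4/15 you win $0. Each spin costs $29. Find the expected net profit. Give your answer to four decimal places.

17.6667

E[payout] = 115·4/15 + 40·1/5 + 30·4/15 + 0·4/15
 = 92/3 + 8 + 8 + 0
 = 140/3
Net = 140/3 - 29 = 53/3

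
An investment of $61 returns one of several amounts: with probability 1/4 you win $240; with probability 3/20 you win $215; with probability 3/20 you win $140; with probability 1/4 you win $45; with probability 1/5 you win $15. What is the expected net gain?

66.5

E[payout] = 240·1/4 + 215·3/20 + 140·3/20 + 45·1/4 + 15·1/5
 = 60 + 129/4 + 21 + 45/4 + 3
 = 255/2
Net = 255/2 - 61 = 133/2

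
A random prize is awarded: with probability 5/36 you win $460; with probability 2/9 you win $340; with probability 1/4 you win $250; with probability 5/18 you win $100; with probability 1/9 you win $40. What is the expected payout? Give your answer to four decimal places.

234.1667

E[payout] = 460·5/36 + 340·2/9 + 250·1/4 + 100·5/18 + 40·1/9
 = 575/9 + 680/9 + 125/2 + 250/9 + 40/9
 = 1405/6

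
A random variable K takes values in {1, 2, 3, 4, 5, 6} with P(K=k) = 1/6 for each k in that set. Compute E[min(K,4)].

E[min(K,4)] = Σ min(k,4)·P(K=k)
 = 1·1/6 + 2·1/6 + 3·1/6 + 4·1/6 + 4·1/6 + 4·1/6
 = 1/6 + 1/3 + 1/2 + 2/3 + 2/3 + 2/3
 = 3

3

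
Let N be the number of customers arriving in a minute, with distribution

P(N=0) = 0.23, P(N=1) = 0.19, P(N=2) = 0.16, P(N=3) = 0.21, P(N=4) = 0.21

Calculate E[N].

E[N] = Σ n·P(N=n)
 = 0·0.23 + 1·0.19 + 2·0.16 + 3·0.21 + 4·0.21
 = 0 + 0.19 + 0.32 + 0.63 + 0.84
 = 1.98

1.98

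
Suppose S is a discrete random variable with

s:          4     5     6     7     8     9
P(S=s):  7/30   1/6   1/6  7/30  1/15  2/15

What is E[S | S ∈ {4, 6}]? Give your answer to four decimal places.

P(S ∈ {4, 6}) = 7/30 + 1/6 = 2/5.
E[S | S ∈ {4, 6}] = [4·7/30 + 6·1/6] / (2/5)
 = 29/15 / (2/5)
 = 29/6

4.8333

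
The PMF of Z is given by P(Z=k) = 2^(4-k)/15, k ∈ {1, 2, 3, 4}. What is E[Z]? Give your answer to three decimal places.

E[Z] = Σ z·P(Z=z)
 = 1·8/15 + 2·4/15 + 3·2/15 + 4·1/15
 = 8/15 + 8/15 + 2/5 + 4/15
 = 26/15

1.733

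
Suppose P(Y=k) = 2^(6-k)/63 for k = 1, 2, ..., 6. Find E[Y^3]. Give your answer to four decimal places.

E[Y^3] = Σ y^3·P(Y=y)
 = 1·32/63 + 8·16/63 + 27·8/63 + 64·4/63 + 125·2/63 + 216·1/63
 = 32/63 + 128/63 + 24/7 + 256/63 + 250/63 + 24/7
 = 122/7

17.4286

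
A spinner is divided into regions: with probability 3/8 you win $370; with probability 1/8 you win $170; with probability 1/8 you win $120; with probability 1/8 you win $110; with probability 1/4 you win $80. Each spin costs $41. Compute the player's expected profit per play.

E[payout] = 370·3/8 + 170·1/8 + 120·1/8 + 110·1/8 + 80·1/4
 = 555/4 + 85/4 + 15 + 55/4 + 20
 = 835/4
Net = 835/4 - 41 = 671/4

167.75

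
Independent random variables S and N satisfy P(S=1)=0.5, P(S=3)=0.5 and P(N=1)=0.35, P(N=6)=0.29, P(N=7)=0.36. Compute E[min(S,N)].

1.65

E[min(S,N)] = Σ_s Σ_n min(s,n) · P(S=s)P(N=n)
 = 1·0.175 + 1·0.145 + 1·0.18 + 1·0.175 + 3·0.145 + 3·0.18
 = 0.175 + 0.145 + 0.18 + 0.175 + 0.435 + 0.54
 = 1.65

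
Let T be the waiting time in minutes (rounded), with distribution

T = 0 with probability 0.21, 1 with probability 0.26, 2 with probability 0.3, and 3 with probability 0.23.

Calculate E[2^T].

E[2^T] = Σ 2^t·P(T=t)
 = 1·0.21 + 2·0.26 + 4·0.3 + 8·0.23
 = 0.21 + 0.52 + 1.2 + 1.84
 = 3.77

3.77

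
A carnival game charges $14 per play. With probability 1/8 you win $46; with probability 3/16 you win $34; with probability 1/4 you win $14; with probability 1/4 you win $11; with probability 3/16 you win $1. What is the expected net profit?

E[payout] = 46·1/8 + 34·3/16 + 14·1/4 + 11·1/4 + 1·3/16
 = 23/4 + 51/8 + 7/2 + 11/4 + 3/16
 = 297/16
Net = 297/16 - 14 = 73/16

4.5625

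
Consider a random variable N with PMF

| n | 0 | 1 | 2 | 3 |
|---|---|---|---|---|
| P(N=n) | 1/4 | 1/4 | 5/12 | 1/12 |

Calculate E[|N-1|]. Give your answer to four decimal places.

E[|N-1|] = Σ |n-1|·P(N=n)
 = 1·1/4 + 0·1/4 + 1·5/12 + 2·1/12
 = 1/4 + 0 + 5/12 + 1/6
 = 5/6

0.8333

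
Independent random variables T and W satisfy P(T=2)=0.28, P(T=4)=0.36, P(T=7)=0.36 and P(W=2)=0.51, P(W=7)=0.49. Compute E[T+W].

8.97

E[T+W] = Σ_t Σ_w (t+w) · P(T=t)P(W=w)
 = 4·0.1428 + 9·0.1372 + 6·0.1836 + 11·0.1764 + 9·0.1836 + 14·0.1764
 = 0.5712 + 1.2348 + 1.1016 + 1.9404 + 1.6524 + 2.4696
 = 8.97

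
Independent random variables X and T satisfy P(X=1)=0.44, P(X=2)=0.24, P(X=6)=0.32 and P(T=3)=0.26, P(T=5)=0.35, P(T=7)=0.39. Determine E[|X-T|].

3.1432

E[|X-T|] = Σ_x Σ_t |x-t| · P(X=x)P(T=t)
 = 2·0.1144 + 4·0.154 + 6·0.1716 + 1·0.0624 + 3·0.084 + 5·0.0936 + 3·0.0832 + 1·0.112 + 1·0.1248
 = 0.2288 + 0.616 + 1.0296 + 0.0624 + 0.252 + 0.468 + 0.2496 + 0.112 + 0.1248
 = 3.1432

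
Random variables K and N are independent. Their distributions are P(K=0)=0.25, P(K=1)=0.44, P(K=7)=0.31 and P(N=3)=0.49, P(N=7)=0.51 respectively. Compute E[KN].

E[KN] = Σ_k Σ_n kn · P(K=k)P(N=n)
 = 0·0.1225 + 0·0.1275 + 3·0.2156 + 7·0.2244 + 21·0.1519 + 49·0.1581
 = 0 + 0 + 0.6468 + 1.5708 + 3.1899 + 7.7469
 = 13.1544

13.1544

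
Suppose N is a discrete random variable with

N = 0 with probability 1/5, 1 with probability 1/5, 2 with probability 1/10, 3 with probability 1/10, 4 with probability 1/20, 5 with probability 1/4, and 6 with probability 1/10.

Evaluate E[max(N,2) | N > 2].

P(N > 2) = 1/10 + 1/20 + 1/4 + 1/10 = 1/2.
E[max(N,2) | N > 2] = [3·1/10 + 4·1/20 + 5·1/4 + 6·1/10] / (1/2)
 = 47/20 / (1/2)
 = 47/10

4.7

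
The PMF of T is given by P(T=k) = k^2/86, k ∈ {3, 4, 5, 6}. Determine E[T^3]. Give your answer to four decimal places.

E[T^3] = Σ t^3·P(T=t)
 = 27·9/86 + 64·8/43 + 125·25/86 + 216·18/43
 = 243/86 + 512/43 + 3125/86 + 3888/43
 = 6084/43

141.4884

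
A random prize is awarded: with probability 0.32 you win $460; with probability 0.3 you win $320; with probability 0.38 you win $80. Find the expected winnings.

E[payout] = 460·0.32 + 320·0.3 + 80·0.38
 = 147.2 + 96 + 30.4
 = 273.6

273.6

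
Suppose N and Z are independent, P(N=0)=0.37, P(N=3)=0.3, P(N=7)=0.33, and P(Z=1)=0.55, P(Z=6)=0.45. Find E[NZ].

10.4325

E[NZ] = Σ_n Σ_z nz · P(N=n)P(Z=z)
 = 0·0.2035 + 0·0.1665 + 3·0.165 + 18·0.135 + 7·0.1815 + 42·0.1485
 = 0 + 0 + 0.495 + 2.43 + 1.2705 + 6.237
 = 10.4325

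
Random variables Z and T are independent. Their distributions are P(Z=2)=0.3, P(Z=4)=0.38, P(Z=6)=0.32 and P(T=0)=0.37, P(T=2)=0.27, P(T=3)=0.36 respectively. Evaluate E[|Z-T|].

2.636

E[|Z-T|] = Σ_z Σ_t |z-t| · P(Z=z)P(T=t)
 = 2·0.111 + 0·0.081 + 1·0.108 + 4·0.1406 + 2·0.1026 + 1·0.1368 + 6·0.1184 + 4·0.0864 + 3·0.1152
 = 0.222 + 0 + 0.108 + 0.5624 + 0.2052 + 0.1368 + 0.7104 + 0.3456 + 0.3456
 = 2.636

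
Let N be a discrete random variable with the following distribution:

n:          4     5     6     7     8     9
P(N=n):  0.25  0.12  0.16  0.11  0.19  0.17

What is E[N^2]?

E[N^2] = Σ n^2·P(N=n)
 = 16·0.25 + 25·0.12 + 36·0.16 + 49·0.11 + 64·0.19 + 81·0.17
 = 4 + 3 + 5.76 + 5.39 + 12.16 + 13.77
 = 44.08

44.08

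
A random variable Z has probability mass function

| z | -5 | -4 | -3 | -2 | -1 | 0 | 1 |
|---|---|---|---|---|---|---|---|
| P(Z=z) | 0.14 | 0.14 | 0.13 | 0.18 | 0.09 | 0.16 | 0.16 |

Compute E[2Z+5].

1.12

E[2Z+5] = Σ (2z+5)·P(Z=z)
 = (-5)·0.14 + (-3)·0.14 + (-1)·0.13 + 1·0.18 + 3·0.09 + 5·0.16 + 7·0.16
 = (-0.7) + (-0.42) + (-0.13) + 0.18 + 0.27 + 0.8 + 1.12
 = 1.12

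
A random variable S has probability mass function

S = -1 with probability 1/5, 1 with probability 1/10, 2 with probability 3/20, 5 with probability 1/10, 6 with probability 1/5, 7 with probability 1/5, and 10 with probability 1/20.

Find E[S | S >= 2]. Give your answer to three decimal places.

5.571

P(S >= 2) = 3/20 + 1/10 + 1/5 + 1/5 + 1/20 = 7/10.
E[S | S >= 2] = [2·3/20 + 5·1/10 + 6·1/5 + 7·1/5 + 10·1/20] / (7/10)
 = 39/10 / (7/10)
 = 39/7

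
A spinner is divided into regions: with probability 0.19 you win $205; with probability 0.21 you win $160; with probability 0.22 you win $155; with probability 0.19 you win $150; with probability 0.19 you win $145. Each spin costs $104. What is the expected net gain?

E[payout] = 205·0.19 + 160·0.21 + 155·0.22 + 150·0.19 + 145·0.19
 = 38.95 + 33.6 + 34.1 + 28.5 + 27.55
 = 162.7
Net = 162.7 - 104 = 58.7

58.7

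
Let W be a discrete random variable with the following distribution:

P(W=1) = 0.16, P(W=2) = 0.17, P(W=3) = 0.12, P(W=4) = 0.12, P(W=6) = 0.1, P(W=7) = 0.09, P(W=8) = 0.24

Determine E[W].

4.49

E[W] = Σ w·P(W=w)
 = 1·0.16 + 2·0.17 + 3·0.12 + 4·0.12 + 6·0.1 + 7·0.09 + 8·0.24
 = 0.16 + 0.34 + 0.36 + 0.48 + 0.6 + 0.63 + 1.92
 = 4.49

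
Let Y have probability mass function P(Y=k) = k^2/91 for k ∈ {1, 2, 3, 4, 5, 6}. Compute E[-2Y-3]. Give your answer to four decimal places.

E[-2Y-3] = Σ (-2y-3)·P(Y=y)
 = (-5)·1/91 + (-7)·4/91 + (-9)·9/91 + (-11)·16/91 + (-13)·25/91 + (-15)·36/91
 = (-5/91) + (-4/13) + (-81/91) + (-176/91) + (-25/7) + (-540/91)
 = -165/13

-12.6923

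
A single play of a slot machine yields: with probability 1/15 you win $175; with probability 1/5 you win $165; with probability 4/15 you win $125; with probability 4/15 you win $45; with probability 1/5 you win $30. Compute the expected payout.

96

E[payout] = 175·1/15 + 165·1/5 + 125·4/15 + 45·4/15 + 30·1/5
 = 35/3 + 33 + 100/3 + 12 + 6
 = 96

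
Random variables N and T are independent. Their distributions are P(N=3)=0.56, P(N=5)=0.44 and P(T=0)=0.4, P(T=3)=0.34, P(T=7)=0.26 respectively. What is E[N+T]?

E[N+T] = Σ_n Σ_t (n+t) · P(N=n)P(T=t)
 = 3·0.224 + 6·0.1904 + 10·0.1456 + 5·0.176 + 8·0.1496 + 12·0.1144
 = 0.672 + 1.1424 + 1.456 + 0.88 + 1.1968 + 1.3728
 = 6.72

6.72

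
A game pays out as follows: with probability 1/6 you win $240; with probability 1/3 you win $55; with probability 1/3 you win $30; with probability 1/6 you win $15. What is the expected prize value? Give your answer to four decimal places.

70.8333

E[payout] = 240·1/6 + 55·1/3 + 30·1/3 + 15·1/6
 = 40 + 55/3 + 10 + 5/2
 = 425/6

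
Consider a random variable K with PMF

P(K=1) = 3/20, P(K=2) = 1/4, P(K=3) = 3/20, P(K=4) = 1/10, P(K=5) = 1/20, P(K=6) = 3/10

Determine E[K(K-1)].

12.6

E[K(K-1)] = Σ k(k-1)·P(K=k)
 = 0·3/20 + 2·1/4 + 6·3/20 + 12·1/10 + 20·1/20 + 30·3/10
 = 0 + 1/2 + 9/10 + 6/5 + 1 + 9
 = 63/5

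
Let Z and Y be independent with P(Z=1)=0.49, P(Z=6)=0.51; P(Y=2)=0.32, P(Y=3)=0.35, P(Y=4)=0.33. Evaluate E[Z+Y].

6.56

E[Z+Y] = Σ_z Σ_y (z+y) · P(Z=z)P(Y=y)
 = 3·0.1568 + 4·0.1715 + 5·0.1617 + 8·0.1632 + 9·0.1785 + 10·0.1683
 = 0.4704 + 0.686 + 0.8085 + 1.3056 + 1.6065 + 1.683
 = 6.56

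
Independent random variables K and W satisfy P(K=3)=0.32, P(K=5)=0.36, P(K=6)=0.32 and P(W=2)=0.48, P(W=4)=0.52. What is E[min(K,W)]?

E[min(K,W)] = Σ_k Σ_w min(k,w) · P(K=k)P(W=w)
 = 2·0.1536 + 3·0.1664 + 2·0.1728 + 4·0.1872 + 2·0.1536 + 4·0.1664
 = 0.3072 + 0.4992 + 0.3456 + 0.7488 + 0.3072 + 0.6656
 = 2.8736

2.8736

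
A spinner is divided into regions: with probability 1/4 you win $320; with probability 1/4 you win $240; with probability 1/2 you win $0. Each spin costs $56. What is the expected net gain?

E[payout] = 320·1/4 + 240·1/4 + 0·1/2
 = 80 + 60 + 0
 = 140
Net = 140 - 56 = 84

84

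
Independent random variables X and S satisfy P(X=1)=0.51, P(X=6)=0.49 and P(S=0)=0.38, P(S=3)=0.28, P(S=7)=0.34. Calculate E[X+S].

6.67

E[X+S] = Σ_x Σ_s (x+s) · P(X=x)P(S=s)
 = 1·0.1938 + 4·0.1428 + 8·0.1734 + 6·0.1862 + 9·0.1372 + 13·0.1666
 = 0.1938 + 0.5712 + 1.3872 + 1.1172 + 1.2348 + 2.1658
 = 6.67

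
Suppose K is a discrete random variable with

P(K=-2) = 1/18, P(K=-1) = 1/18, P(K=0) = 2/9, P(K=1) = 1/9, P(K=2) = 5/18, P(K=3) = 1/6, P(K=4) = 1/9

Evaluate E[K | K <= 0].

-0.5

P(K <= 0) = 1/18 + 1/18 + 2/9 = 1/3.
E[K | K <= 0] = [(-2)·1/18 + (-1)·1/18 + 0·2/9] / (1/3)
 = -1/6 / (1/3)
 = -1/2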